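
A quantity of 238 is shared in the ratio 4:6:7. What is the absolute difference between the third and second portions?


Total parts = 4 + 6 + 7 = 17
Value per part = 238 / 17 = 14
Shares: 4*14=56, 6*14=84, 7*14=98
Third share = 98, second share = 84
Difference = |98 - 84| = 14

14


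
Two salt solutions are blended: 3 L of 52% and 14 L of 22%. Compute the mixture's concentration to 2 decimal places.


Solute in mixture 1 = 52% of 3 L = 3*52/100 = 39/25 L
Solute in mixture 2 = 22% of 14 L = 14*22/100 = 77/25 L
Total solute = 39/25 + 77/25 = 116/25 L
Total volume = 3 + 14 = 17 L
Final concentration = 116/25/17 * 100 = 27.29%

27.29


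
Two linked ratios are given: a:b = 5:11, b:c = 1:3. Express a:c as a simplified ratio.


Given a:b = 5:11 and b:c = 1:3
Make b consistent. Multiply first ratio by 1: a:b = 5:11
Multiply second ratio by 11: b:c = 11:33
Now b = 11 in both, so a:b:c = 5:11:33
Therefore a:c = 5:33
Simplify by GCD: a:c = 5:33

5:33


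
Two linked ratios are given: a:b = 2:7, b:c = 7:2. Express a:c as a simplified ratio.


Given a:b = 2:7 and b:c = 7:2
Make b consistent. Multiply first ratio by 7: a:b = 14:49
Multiply second ratio by 7: b:c = 49:14
Now b = 49 in both, so a:b:c = 14:49:14
Therefore a:c = 14:14
Simplify by GCD: a:c = 1:1

1:1


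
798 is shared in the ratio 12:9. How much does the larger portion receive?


Total parts = 12 + 9 = 21
Value per part = 798 / 21 = 38
First share = 12 * 38 = 456
Second share = 9 * 38 = 342
Larger share = 456

456


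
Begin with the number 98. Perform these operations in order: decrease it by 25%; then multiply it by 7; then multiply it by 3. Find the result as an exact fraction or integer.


Start with 98.
Step 1: Decrease by 25%: 98 * 75/100 = 147/2
Step 2: Multiply by 7: 147/2 * 7 = 1029/2
Step 3: Multiply by 3: 1029/2 * 3 = 3087/2
Final result = 3087/2

3087/2


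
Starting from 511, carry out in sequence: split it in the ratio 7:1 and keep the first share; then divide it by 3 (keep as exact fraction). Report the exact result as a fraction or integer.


Start with 511.
Step 1: Split 7:1, first share = 511 * 7/8 = 3577/8
Step 2: Divide by 3: 3577/8 / 3 = 3577/24
Final result = 3577/24

3577/24


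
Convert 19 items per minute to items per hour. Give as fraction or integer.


Converting from per minute to per hour
Rate = 19 items per minute
Multiply by 60: 19 * 60
= 1140 items per hour

1140


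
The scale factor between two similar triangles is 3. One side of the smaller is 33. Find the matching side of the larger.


Similar triangles have proportional sides
Scale factor = 3
Smaller side = 33
Corresponding larger side = 33 * 3
= 99

99


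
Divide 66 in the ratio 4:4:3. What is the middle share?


Ratio = 4:4:3
Total parts = 4 + 4 + 3 = 11
Value per part = 66 / 11 = 6
First share = 4 * 6 = 24
Middle share = 4 * 6 = 24
Third share = 3 * 6 = 18

24


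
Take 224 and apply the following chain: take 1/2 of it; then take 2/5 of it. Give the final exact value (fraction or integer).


Start with 224.
Step 1: Take 1/2: 224 * 1/2 = 112
Step 2: Take 2/5: 112 * 2/5 = 224/5
Final result = 224/5

224/5


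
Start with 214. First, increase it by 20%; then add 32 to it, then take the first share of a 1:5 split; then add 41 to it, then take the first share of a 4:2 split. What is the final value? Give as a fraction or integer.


Start with 214.
Step 1: Increase by 20%: 214 * 120/100 = 1284/5
Step 2: Add 32: 1284/5+32=1444/5; split 1:5 first = 1444/5*1/6 = 722/15
Step 3: Add 41: 722/15+41=1337/15; split 4:2 first = 1337/15*4/6 = 2674/45
Final result = 2674/45

2674/45


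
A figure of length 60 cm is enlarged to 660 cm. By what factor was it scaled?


Original length = 60 cm
Scaled length = 660 cm
Scale factor = 660 / 60
= 11

11


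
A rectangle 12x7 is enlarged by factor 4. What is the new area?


Original dimensions: 12 x 7
Enlargement factor = 4
New width = 12 * 4 = 48
New height = 7 * 4 = 28
New area = 48 * 28 = 1344

1344


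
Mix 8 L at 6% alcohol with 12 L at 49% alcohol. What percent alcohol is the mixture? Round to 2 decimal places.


Solute in mixture 1 = 6% of 8 L = 8*6/100 = 12/25 L
Solute in mixture 2 = 49% of 12 L = 12*49/100 = 147/25 L
Total solute = 12/25 + 147/25 = 159/25 L
Total volume = 8 + 12 = 20 L
Final concentration = 159/25/20 * 100 = 31.80%

31.80


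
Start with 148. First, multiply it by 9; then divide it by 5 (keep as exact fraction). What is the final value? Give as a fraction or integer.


Start with 148.
Step 1: Multiply by 9: 148 * 9 = 1332
Step 2: Divide by 5: 1332 / 5 = 1332/5
Final result = 1332/5

1332/5


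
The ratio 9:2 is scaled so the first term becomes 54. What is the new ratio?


Original ratio: 9:2
First term target: 54
Scale factor = 54 / 9 = 6
Multiply second term: 2 * 6 = 12
Equivalent ratio = 54:12

54:12


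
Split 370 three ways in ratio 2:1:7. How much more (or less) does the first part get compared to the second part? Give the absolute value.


Total parts = 2 + 1 + 7 = 10
Value per part = 370 / 10 = 37
Shares: 2*37=74, 1*37=37, 7*37=259
First share = 74, second share = 37
Difference = |74 - 37| = 37

37


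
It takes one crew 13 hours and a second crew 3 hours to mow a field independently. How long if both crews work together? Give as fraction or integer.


Rate of A = 1/13 job per hour
Rate of B = 1/3 job per hour
Combined rate = 1/13 + 1/3
Find common denominator: (3 + 13)/(13*3) = 16/39
Combined rate = 16/39 job per hour
Time together = 1 / (16/39) = 39/16 hours

39/16


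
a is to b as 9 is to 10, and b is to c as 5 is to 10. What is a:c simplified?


Given a:b = 9:10 and b:c = 5:10
Make b consistent. Multiply first ratio by 5: a:b = 45:50
Multiply second ratio by 10: b:c = 50:100
Now b = 50 in both, so a:b:c = 45:50:100
Therefore a:c = 45:100
Simplify by GCD: a:c = 9:20

9:20


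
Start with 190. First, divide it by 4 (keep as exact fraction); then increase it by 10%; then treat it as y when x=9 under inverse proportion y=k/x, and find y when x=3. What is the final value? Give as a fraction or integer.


Start with 190.
Step 1: Divide by 4: 190 / 4 = 95/2
Step 2: Increase by 10%: 95/2 * 110/100 = 209/4
Step 3: Inverse prop: k = (209/4)*9; new y = k/3 = 209/4*9/3 = 627/4
Final result = 627/4

627/4


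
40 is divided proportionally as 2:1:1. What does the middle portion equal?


Ratio = 2:1:1
Total parts = 2 + 1 + 1 = 4
Value per part = 40 / 4 = 10
First share = 2 * 10 = 20
Middle share = 1 * 10 = 10
Third share = 1 * 10 = 10

10


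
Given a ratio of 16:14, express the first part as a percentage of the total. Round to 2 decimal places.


Total parts = 16 + 14 = 30
First part fraction = 16/30
Percentage = (16/30) * 100
= 0.533333 * 100
= 53.33%

53.33


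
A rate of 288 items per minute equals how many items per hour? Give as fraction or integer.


Converting from per minute to per hour
Rate = 288 items per minute
Multiply by 60: 288 * 60
= 17280 items per hour

17280


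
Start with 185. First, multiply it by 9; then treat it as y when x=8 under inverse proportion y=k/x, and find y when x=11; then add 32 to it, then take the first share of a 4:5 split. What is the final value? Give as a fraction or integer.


Start with 185.
Step 1: Multiply by 9: 185 * 9 = 1665
Step 2: Inverse prop: k = (1665)*8; new y = k/11 = 1665*8/11 = 13320/11
Step 3: Add 32: 13320/11+32=13672/11; split 4:5 first = 13672/11*4/9 = 54688/99
Final result = 54688/99

54688/99


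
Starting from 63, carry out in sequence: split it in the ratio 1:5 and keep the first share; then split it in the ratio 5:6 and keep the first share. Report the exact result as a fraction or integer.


Start with 63.
Step 1: Split 1:5, first share = 63 * 1/6 = 21/2
Step 2: Split 5:6, first share = 21/2 * 5/11 = 105/22
Final result = 105/22

105/22


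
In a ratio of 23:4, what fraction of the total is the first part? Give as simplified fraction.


Total parts = 23 + 4 = 27
First part fraction = 23/27
Simplify: 23/27 = 23/27

23/27


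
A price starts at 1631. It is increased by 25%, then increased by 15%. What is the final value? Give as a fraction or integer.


Start: 1631
Step 1: increase by 25% => multiply by 125/100
  1631 * 125/100 = 8155/4
Step 2: increase by 15% => multiply by 115/100
  8155/4 * 115/100 = 37513/16
Final value = 37513/16

37513/16


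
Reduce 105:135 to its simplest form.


Find GCD(105, 135)
GCD = 15
Divide both by 15: 105/15 = 7, 135/15 = 9
Simplified ratio = 7:9

7:9


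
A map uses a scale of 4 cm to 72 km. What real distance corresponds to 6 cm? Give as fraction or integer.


Map scale: 4 cm = 72 km
Measured distance on map = 6 cm
Set up proportion: 6 * 72 / 4
= 432 / 4
= 108 km

108


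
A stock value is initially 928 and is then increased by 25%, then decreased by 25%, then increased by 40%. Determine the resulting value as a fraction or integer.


Start: 928
Step 1: increase by 25% => multiply by 125/100
  928 * 125/100 = 1160
Step 2: decrease by 25% => multiply by 75/100
  1160 * 75/100 = 870
Step 3: increase by 40% => multiply by 140/100
  870 * 140/100 = 1218
Final value = 1218

1218


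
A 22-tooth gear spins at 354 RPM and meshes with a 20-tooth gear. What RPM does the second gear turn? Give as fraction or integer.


Gear ratio: teeth_A * RPM_A = teeth_B * RPM_B
22 * 354 = 20 * RPM_B
7788 = 20 * RPM_B
RPM_B = 7788 / 20
RPM_B = 1947/5

1947/5


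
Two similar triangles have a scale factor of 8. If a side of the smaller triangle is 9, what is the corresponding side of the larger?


Similar triangles have proportional sides
Scale factor = 8
Smaller side = 9
Corresponding larger side = 9 * 8
= 72

72


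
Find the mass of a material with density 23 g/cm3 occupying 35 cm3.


Using mass = density * volume
Density = 23 g/cm3
Volume = 35 cm3
Mass = 23 * 35
= 805 g

805


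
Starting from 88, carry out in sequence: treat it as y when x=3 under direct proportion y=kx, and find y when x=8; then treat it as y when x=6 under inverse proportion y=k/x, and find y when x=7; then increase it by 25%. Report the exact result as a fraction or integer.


Start with 88.
Step 1: Direct prop: k = (88)/3; new y = k*8 = 88*8/3 = 704/3
Step 2: Inverse prop: k = (704/3)*6; new y = k/7 = 704/3*6/7 = 1408/7
Step 3: Increase by 25%: 1408/7 * 125/100 = 1760/7
Final result = 1760/7

1760/7


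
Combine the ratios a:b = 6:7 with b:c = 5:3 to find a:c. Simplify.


Given a:b = 6:7 and b:c = 5:3
Make b consistent. Multiply first ratio by 5: a:b = 30:35
Multiply second ratio by 7: b:c = 35:21
Now b = 35 in both, so a:b:c = 30:35:21
Therefore a:c = 30:21
Simplify by GCD: a:c = 10:7

10:7


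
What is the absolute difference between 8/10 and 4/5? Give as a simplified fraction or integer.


Simplify: 8/10 = 4/5 and 4/5 = 4/5
Find common denominator: LCD = 5
Convert: 4/5 and 4/5
Difference = |4 - 4|/5 = 0/5
Simplified = 0

0


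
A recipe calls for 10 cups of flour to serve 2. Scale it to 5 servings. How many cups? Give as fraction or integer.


Original: 10 cups for 2 servings
Target servings = 5
Scaling factor = 5/2
New amount = 10 * 5/2
= 50/2
= 25 cups

25


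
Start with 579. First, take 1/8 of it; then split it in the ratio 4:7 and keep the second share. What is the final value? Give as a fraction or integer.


Start with 579.
Step 1: Take 1/8: 579 * 1/8 = 579/8
Step 2: Split 4:7, second share = 579/8 * 7/11 = 4053/88
Final result = 4053/88

4053/88


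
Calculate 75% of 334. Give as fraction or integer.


Compute 75% of 334
Convert percentage: 75% = 75/100
Multiply: 334 * 75/100
= 25050/100
= 501/2

501/2


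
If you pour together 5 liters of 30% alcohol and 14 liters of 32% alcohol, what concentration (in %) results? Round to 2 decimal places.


Solute in mixture 1 = 30% of 5 L = 5*30/100 = 3/2 L
Solute in mixture 2 = 32% of 14 L = 14*32/100 = 112/25 L
Total solute = 3/2 + 112/25 = 299/50 L
Total volume = 5 + 14 = 19 L
Final concentration = 299/50/19 * 100 = 31.47%

31.47


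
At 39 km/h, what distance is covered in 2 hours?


Using distance = speed * time
Speed = 39 km/h
Time = 2 hours
Distance = 39 * 2
= 78 km

78


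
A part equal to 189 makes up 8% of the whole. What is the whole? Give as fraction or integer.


Given: 189 is 8% of the whole
Set up: 189 = 8/100 * whole
whole = 189 * 100 / 8
whole = 18900 / 8
whole = 4725/2

4725/2


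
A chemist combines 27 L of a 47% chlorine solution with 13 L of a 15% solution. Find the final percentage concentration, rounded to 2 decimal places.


Solute in mixture 1 = 47% of 27 L = 27*47/100 = 1269/100 L
Solute in mixture 2 = 15% of 13 L = 13*15/100 = 39/20 L
Total solute = 1269/100 + 39/20 = 366/25 L
Total volume = 27 + 13 = 40 L
Final concentration = 366/25/40 * 100 = 36.60%

36.60


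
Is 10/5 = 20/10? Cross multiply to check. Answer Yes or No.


Cross multiply to check 10/5 = 20/10
Left cross product: 10 * 10 = 100
Right cross product: 5 * 20 = 100
100 = 100
Equal, so proportions match => Yes

Yes


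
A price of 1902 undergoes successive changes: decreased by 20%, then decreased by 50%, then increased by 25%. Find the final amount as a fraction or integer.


Start: 1902
Step 1: decrease by 20% => multiply by 80/100
  1902 * 80/100 = 7608/5
Step 2: decrease by 50% => multiply by 50/100
  7608/5 * 50/100 = 3804/5
Step 3: increase by 25% => multiply by 125/100
  3804/5 * 125/100 = 951
Final value = 951

951


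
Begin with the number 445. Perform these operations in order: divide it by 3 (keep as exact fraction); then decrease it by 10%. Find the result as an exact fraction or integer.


Start with 445.
Step 1: Divide by 3: 445 / 3 = 445/3
Step 2: Decrease by 10%: 445/3 * 90/100 = 267/2
Final result = 267/2

267/2


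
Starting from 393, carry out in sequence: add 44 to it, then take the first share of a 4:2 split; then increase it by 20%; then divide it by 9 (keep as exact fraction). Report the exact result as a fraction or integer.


Start with 393.
Step 1: Add 44: 393+44=437; split 4:2 first = 437*4/6 = 874/3
Step 2: Increase by 20%: 874/3 * 120/100 = 1748/5
Step 3: Divide by 9: 1748/5 / 9 = 1748/45
Final result = 1748/45

1748/45


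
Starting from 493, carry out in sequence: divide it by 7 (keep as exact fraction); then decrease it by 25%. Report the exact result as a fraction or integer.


Start with 493.
Step 1: Divide by 7: 493 / 7 = 493/7
Step 2: Decrease by 25%: 493/7 * 75/100 = 1479/28
Final result = 1479/28

1479/28


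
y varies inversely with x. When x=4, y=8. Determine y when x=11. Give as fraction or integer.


Inverse proportion: y = k/x
Find k: k = 4 * 8 = 32
Compute y at x=11: y = 32/11
y = 32/11

32/11


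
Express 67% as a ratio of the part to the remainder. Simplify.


Part = 67%, Remainder = 33%
Ratio = 67:33
GCD(67, 33) = 1
Simplify: 67:33 = 67:33

67:33


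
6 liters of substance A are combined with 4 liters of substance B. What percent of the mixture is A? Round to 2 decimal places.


Volume of A = 6 L
Volume of B = 4 L
Total volume = 6 + 4 = 10 L
Percentage of A = (6/10) * 100
= 60.00%

60.00


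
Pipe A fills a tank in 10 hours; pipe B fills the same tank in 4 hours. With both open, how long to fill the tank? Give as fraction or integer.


Rate of A = 1/10 job per hour
Rate of B = 1/4 job per hour
Combined rate = 1/10 + 1/4
Find common denominator: (4 + 10)/(10*4) = 14/40
Combined rate = 7/20 job per hour
Time together = 1 / (7/20) = 20/7 hours

20/7


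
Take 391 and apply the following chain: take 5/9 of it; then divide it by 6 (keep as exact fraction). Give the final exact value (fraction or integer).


Start with 391.
Step 1: Take 5/9: 391 * 5/9 = 1955/9
Step 2: Divide by 6: 1955/9 / 6 = 1955/54
Final result = 1955/54

1955/54


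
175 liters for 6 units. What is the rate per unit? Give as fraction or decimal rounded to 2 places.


Total liters = 175
Number of units = 6
Unit rate = 175 / 6
= 29.17 liters per unit

29.17


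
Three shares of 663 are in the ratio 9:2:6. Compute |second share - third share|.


Total parts = 9 + 2 + 6 = 17
Value per part = 663 / 17 = 39
Shares: 9*39=351, 2*39=78, 6*39=234
Second share = 78, third share = 234
Difference = |78 - 234| = 156

156


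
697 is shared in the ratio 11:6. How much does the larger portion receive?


Total parts = 11 + 6 = 17
Value per part = 697 / 17 = 41
First share = 11 * 41 = 451
Second share = 6 * 41 = 246
Larger share = 451

451


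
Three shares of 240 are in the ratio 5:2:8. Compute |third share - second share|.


Total parts = 5 + 2 + 8 = 15
Value per part = 240 / 15 = 16
Shares: 5*16=80, 2*16=32, 8*16=128
Third share = 128, second share = 32
Difference = |128 - 32| = 96

96


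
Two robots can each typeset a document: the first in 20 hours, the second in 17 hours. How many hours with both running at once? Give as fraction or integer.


Rate of A = 1/20 job per hour
Rate of B = 1/17 job per hour
Combined rate = 1/20 + 1/17
Find common denominator: (17 + 20)/(20*17) = 37/340
Combined rate = 37/340 job per hour
Time together = 1 / (37/340) = 340/37 hours

340/37


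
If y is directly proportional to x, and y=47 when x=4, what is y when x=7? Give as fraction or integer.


Direct proportion: y = kx
Find k: k = 47/4 = 47/4
Compute y at x=7: y = 47/4 * 7
y = 329/4

329/4


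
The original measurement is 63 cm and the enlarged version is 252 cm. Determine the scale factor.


Original length = 63 cm
Scaled length = 252 cm
Scale factor = 252 / 63
= 4

4


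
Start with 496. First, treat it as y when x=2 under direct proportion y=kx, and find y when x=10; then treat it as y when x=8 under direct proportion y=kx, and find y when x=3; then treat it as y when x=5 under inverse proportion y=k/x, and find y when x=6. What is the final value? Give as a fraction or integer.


Start with 496.
Step 1: Direct prop: k = (496)/2; new y = k*10 = 496*10/2 = 2480
Step 2: Direct prop: k = (2480)/8; new y = k*3 = 2480*3/8 = 930
Step 3: Inverse prop: k = (930)*5; new y = k/6 = 930*5/6 = 775
Final result = 775

775


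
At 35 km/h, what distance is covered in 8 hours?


Using distance = speed * time
Speed = 35 km/h
Time = 8 hours
Distance = 35 * 8
= 280 km

280


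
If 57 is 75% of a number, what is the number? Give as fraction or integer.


Given: 57 is 75% of the whole
Set up: 57 = 75/100 * whole
whole = 57 * 100 / 75
whole = 5700 / 75
whole = 76

76


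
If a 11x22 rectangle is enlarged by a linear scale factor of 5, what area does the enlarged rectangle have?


Original dimensions: 11 x 22
Enlargement factor = 5
New width = 11 * 5 = 55
New height = 22 * 5 = 110
New area = 55 * 110 = 6050

6050


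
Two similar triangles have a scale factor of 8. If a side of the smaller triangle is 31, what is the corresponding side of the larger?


Similar triangles have proportional sides
Scale factor = 8
Smaller side = 31
Corresponding larger side = 31 * 8
= 248

248


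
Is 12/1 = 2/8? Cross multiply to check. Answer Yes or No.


Cross multiply to check 12/1 = 2/8
Left cross product: 12 * 8 = 96
Right cross product: 1 * 2 = 2
96 != 2
Not equal, so proportions differ => No

No


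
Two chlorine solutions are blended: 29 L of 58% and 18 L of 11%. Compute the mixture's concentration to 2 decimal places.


Solute in mixture 1 = 58% of 29 L = 29*58/100 = 841/50 L
Solute in mixture 2 = 11% of 18 L = 18*11/100 = 99/50 L
Total solute = 841/50 + 99/50 = 94/5 L
Total volume = 29 + 18 = 47 L
Final concentration = 94/5/47 * 100 = 40.00%

40.00


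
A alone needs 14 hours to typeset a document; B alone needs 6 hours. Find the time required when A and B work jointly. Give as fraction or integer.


Rate of A = 1/14 job per hour
Rate of B = 1/6 job per hour
Combined rate = 1/14 + 1/6
Find common denominator: (6 + 14)/(14*6) = 20/84
Combined rate = 5/21 job per hour
Time together = 1 / (5/21) = 21/5 hours

21/5


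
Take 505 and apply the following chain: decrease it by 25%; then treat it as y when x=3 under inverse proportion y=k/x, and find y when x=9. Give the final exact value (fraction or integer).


Start with 505.
Step 1: Decrease by 25%: 505 * 75/100 = 1515/4
Step 2: Inverse prop: k = (1515/4)*3; new y = k/9 = 1515/4*3/9 = 505/4
Final result = 505/4

505/4


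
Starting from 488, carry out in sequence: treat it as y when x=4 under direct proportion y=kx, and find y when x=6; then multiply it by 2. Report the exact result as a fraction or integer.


Start with 488.
Step 1: Direct prop: k = (488)/4; new y = k*6 = 488*6/4 = 732
Step 2: Multiply by 2: 732 * 2 = 1464
Final result = 1464

1464


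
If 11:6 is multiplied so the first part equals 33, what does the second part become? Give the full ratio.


Original ratio: 11:6
First term target: 33
Scale factor = 33 / 11 = 3
Multiply second term: 6 * 3 = 18
Equivalent ratio = 33:18

33:18


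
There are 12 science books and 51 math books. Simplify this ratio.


Find GCD(12, 51)
GCD = 3
Divide both by 3: 12/3 = 4, 51/3 = 17
Simplified ratio = 4:17

4:17


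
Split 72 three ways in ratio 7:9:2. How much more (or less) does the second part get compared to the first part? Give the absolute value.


Total parts = 7 + 9 + 2 = 18
Value per part = 72 / 18 = 4
Shares: 7*4=28, 9*4=36, 2*4=8
Second share = 36, first share = 28
Difference = |36 - 28| = 8

8


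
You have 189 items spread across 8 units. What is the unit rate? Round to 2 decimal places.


Total items = 189
Number of units = 8
Unit rate = 189 / 8
= 23.63 items per unit

23.63


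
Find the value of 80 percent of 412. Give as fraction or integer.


Compute 80% of 412
Convert percentage: 80% = 80/100
Multiply: 412 * 80/100
= 32960/100
= 1648/5

1648/5


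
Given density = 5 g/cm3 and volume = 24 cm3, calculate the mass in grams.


Using mass = density * volume
Density = 5 g/cm3
Volume = 24 cm3
Mass = 5 * 24
= 120 g

120


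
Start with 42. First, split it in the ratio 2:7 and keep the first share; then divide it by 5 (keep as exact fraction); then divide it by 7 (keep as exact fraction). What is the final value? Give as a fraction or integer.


Start with 42.
Step 1: Split 2:7, first share = 42 * 2/9 = 28/3
Step 2: Divide by 5: 28/3 / 5 = 28/15
Step 3: Divide by 7: 28/15 / 7 = 4/15
Final result = 4/15

4/15


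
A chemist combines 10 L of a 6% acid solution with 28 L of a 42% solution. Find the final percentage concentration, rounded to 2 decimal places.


Solute in mixture 1 = 6% of 10 L = 10*6/100 = 3/5 L
Solute in mixture 2 = 42% of 28 L = 28*42/100 = 294/25 L
Total solute = 3/5 + 294/25 = 309/25 L
Total volume = 10 + 28 = 38 L
Final concentration = 309/25/38 * 100 = 32.53%

32.53


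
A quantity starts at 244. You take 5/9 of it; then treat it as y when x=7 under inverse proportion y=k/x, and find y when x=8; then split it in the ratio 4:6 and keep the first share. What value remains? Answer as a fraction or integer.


Start with 244.
Step 1: Take 5/9: 244 * 5/9 = 1220/9
Step 2: Inverse prop: k = (1220/9)*7; new y = k/8 = 1220/9*7/8 = 2135/18
Step 3: Split 4:6, first share = 2135/18 * 4/10 = 427/9
Final result = 427/9

427/9


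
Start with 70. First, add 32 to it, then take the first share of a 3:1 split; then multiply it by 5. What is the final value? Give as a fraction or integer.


Start with 70.
Step 1: Add 32: 70+32=102; split 3:1 first = 102*3/4 = 153/2
Step 2: Multiply by 5: 153/2 * 5 = 765/2
Final result = 765/2

765/2


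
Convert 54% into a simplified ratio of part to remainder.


Part = 54%, Remainder = 46%
Ratio = 54:46
GCD(54, 46) = 2
Simplify: 27:23 = 27:23

27:23


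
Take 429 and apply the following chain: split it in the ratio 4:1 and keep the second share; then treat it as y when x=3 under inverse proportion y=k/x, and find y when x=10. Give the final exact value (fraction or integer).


Start with 429.
Step 1: Split 4:1, second share = 429 * 1/5 = 429/5
Step 2: Inverse prop: k = (429/5)*3; new y = k/10 = 429/5*3/10 = 1287/50
Final result = 1287/50

1287/50


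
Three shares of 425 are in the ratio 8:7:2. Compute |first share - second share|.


Total parts = 8 + 7 + 2 = 17
Value per part = 425 / 17 = 25
Shares: 8*25=200, 7*25=175, 2*25=50
First share = 200, second share = 175
Difference = |200 - 175| = 25

25


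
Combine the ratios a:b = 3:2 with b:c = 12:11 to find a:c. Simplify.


Given a:b = 3:2 and b:c = 12:11
Make b consistent. Multiply first ratio by 12: a:b = 36:24
Multiply second ratio by 2: b:c = 24:22
Now b = 24 in both, so a:b:c = 36:24:22
Therefore a:c = 36:22
Simplify by GCD: a:c = 18:11

18:11


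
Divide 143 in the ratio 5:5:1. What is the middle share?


Ratio = 5:5:1
Total parts = 5 + 5 + 1 = 11
Value per part = 143 / 11 = 13
First share = 5 * 13 = 65
Middle share = 5 * 13 = 65
Third share = 1 * 13 = 13

65


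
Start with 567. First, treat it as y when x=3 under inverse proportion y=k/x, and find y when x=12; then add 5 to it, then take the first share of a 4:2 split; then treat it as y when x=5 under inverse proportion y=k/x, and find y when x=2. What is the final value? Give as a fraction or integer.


Start with 567.
Step 1: Inverse prop: k = (567)*3; new y = k/12 = 567*3/12 = 567/4
Step 2: Add 5: 567/4+5=587/4; split 4:2 first = 587/4*4/6 = 587/6
Step 3: Inverse prop: k = (587/6)*5; new y = k/2 = 587/6*5/2 = 2935/12
Final result = 2935/12

2935/12


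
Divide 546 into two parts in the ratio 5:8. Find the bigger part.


Total parts = 5 + 8 = 13
Value per part = 546 / 13 = 42
First share = 5 * 42 = 210
Second share = 8 * 42 = 336
Larger share = 336

336


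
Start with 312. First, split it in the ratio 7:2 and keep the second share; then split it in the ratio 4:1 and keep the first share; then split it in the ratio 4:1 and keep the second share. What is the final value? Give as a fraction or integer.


Start with 312.
Step 1: Split 7:2, second share = 312 * 2/9 = 208/3
Step 2: Split 4:1, first share = 208/3 * 4/5 = 832/15
Step 3: Split 4:1, second share = 832/15 * 1/5 = 832/75
Final result = 832/75

832/75


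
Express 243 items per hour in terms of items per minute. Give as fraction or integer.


Converting from per hour to per minute
Rate = 243 items per hour
Divide by 60: 243/60
= 81/20 items per minute

81/20


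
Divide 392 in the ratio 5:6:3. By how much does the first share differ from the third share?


Total parts = 5 + 6 + 3 = 14
Value per part = 392 / 14 = 28
Shares: 5*28=140, 6*28=168, 3*28=84
First share = 140, third share = 84
Difference = |140 - 84| = 56

56


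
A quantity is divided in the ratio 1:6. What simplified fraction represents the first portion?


Total parts = 1 + 6 = 7
First part fraction = 1/7
Simplify: 1/7 = 1/7

1/7


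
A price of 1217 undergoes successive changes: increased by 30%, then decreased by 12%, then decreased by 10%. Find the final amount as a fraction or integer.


Start: 1217
Step 1: increase by 30% => multiply by 130/100
  1217 * 130/100 = 15821/10
Step 2: decrease by 12% => multiply by 88/100
  15821/10 * 88/100 = 174031/125
Step 3: decrease by 10% => multiply by 90/100
  174031/125 * 90/100 = 1566279/1250
Final value = 1566279/1250

1566279/1250


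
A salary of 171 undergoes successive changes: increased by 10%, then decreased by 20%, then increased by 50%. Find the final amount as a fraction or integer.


Start: 171
Step 1: increase by 10% => multiply by 110/100
  171 * 110/100 = 1881/10
Step 2: decrease by 20% => multiply by 80/100
  1881/10 * 80/100 = 3762/25
Step 3: increase by 50% => multiply by 150/100
  3762/25 * 150/100 = 5643/25
Final value = 5643/25

5643/25


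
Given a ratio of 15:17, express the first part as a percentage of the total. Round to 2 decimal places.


Total parts = 15 + 17 = 32
First part fraction = 15/32
Percentage = (15/32) * 100
= 0.46875 * 100
= 46.88%

46.88


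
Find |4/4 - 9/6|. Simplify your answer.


Simplify: 4/4 = 1 and 9/6 = 3/2
Find common denominator: LCD = 2
Convert: 2/2 and 3/2
Difference = |2 - 3|/2 = 1/2
Simplified = 1/2

1/2


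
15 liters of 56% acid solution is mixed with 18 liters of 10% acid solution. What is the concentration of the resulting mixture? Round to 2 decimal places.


Solute in mixture 1 = 56% of 15 L = 15*56/100 = 42/5 L
Solute in mixture 2 = 10% of 18 L = 18*10/100 = 9/5 L
Total solute = 42/5 + 9/5 = 51/5 L
Total volume = 15 + 18 = 33 L
Final concentration = 51/5/33 * 100 = 30.91%

30.91


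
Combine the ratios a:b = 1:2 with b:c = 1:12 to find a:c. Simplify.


Given a:b = 1:2 and b:c = 1:12
Make b consistent. Multiply first ratio by 1: a:b = 1:2
Multiply second ratio by 2: b:c = 2:24
Now b = 2 in both, so a:b:c = 1:2:24
Therefore a:c = 1:24
Simplify by GCD: a:c = 1:24

1:24


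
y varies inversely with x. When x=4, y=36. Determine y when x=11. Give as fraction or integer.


Inverse proportion: y = k/x
Find k: k = 4 * 36 = 144
Compute y at x=11: y = 144/11
y = 144/11

144/11


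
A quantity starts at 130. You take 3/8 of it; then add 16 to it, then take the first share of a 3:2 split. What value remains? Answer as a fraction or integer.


Start with 130.
Step 1: Take 3/8: 130 * 3/8 = 195/4
Step 2: Add 16: 195/4+16=259/4; split 3:2 first = 259/4*3/5 = 777/20
Final result = 777/20

777/20


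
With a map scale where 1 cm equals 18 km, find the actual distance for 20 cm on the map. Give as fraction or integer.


Map scale: 1 cm = 18 km
Measured distance on map = 20 cm
Set up proportion: 20 * 18 / 1
= 360 / 1
= 360 km

360


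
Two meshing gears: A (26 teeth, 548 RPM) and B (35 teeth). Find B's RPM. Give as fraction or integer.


Gear ratio: teeth_A * RPM_A = teeth_B * RPM_B
26 * 548 = 35 * RPM_B
14248 = 35 * RPM_B
RPM_B = 14248 / 35
RPM_B = 14248/35

14248/35


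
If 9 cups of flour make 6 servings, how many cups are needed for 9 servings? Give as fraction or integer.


Original: 9 cups for 6 servings
Target servings = 9
Scaling factor = 9/6
New amount = 9 * 9/6
= 81/6
= 27/2 cups

27/2


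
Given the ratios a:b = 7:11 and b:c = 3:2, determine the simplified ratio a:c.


Given a:b = 7:11 and b:c = 3:2
Make b consistent. Multiply first ratio by 3: a:b = 21:33
Multiply second ratio by 11: b:c = 33:22
Now b = 33 in both, so a:b:c = 21:33:22
Therefore a:c = 21:22
Simplify by GCD: a:c = 21:22

21:22


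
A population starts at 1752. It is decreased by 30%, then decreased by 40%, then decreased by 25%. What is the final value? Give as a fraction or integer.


Start: 1752
Step 1: decrease by 30% => multiply by 70/100
  1752 * 70/100 = 6132/5
Step 2: decrease by 40% => multiply by 60/100
  6132/5 * 60/100 = 18396/25
Step 3: decrease by 25% => multiply by 75/100
  18396/25 * 75/100 = 13797/25
Final value = 13797/25

13797/25


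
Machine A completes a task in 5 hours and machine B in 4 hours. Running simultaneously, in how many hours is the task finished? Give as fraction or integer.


Rate of A = 1/5 job per hour
Rate of B = 1/4 job per hour
Combined rate = 1/5 + 1/4
Find common denominator: (4 + 5)/(5*4) = 9/20
Combined rate = 9/20 job per hour
Time together = 1 / (9/20) = 20/9 hours

20/9


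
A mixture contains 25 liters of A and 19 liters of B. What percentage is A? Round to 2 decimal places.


Volume of A = 25 L
Volume of B = 19 L
Total volume = 25 + 19 = 44 L
Percentage of A = (25/44) * 100
= 56.82%

56.82


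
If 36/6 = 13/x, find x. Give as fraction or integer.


Setting up: 36/6 = 13/x
Cross multiply: 36 * x = 6 * 13
36x = 78
x = 78/36
x = 13/6

13/6


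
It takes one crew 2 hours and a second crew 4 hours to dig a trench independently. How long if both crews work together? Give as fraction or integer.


Rate of A = 1/2 job per hour
Rate of B = 1/4 job per hour
Combined rate = 1/2 + 1/4
Find common denominator: (4 + 2)/(2*4) = 6/8
Combined rate = 3/4 job per hour
Time together = 1 / (3/4) = 4/3 hours

4/3


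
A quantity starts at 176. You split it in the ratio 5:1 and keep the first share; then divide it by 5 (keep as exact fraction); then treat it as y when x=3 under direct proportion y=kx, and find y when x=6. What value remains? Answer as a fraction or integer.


Start with 176.
Step 1: Split 5:1, first share = 176 * 5/6 = 440/3
Step 2: Divide by 5: 440/3 / 5 = 88/3
Step 3: Direct prop: k = (88/3)/3; new y = k*6 = 88/3*6/3 = 176/3
Final result = 176/3

176/3


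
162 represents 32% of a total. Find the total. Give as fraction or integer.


Given: 162 is 32% of the whole
Set up: 162 = 32/100 * whole
whole = 162 * 100 / 32
whole = 16200 / 32
whole = 2025/4

2025/4


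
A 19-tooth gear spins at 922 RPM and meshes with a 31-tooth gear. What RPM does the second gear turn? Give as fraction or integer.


Gear ratio: teeth_A * RPM_A = teeth_B * RPM_B
19 * 922 = 31 * RPM_B
17518 = 31 * RPM_B
RPM_B = 17518 / 31
RPM_B = 17518/31

17518/31


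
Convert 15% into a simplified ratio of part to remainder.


Part = 15%, Remainder = 85%
Ratio = 15:85
GCD(15, 85) = 5
Simplify: 3:17 = 3:17

3:17


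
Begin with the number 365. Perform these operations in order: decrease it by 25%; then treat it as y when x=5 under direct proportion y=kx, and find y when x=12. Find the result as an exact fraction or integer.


Start with 365.
Step 1: Decrease by 25%: 365 * 75/100 = 1095/4
Step 2: Direct prop: k = (1095/4)/5; new y = k*12 = 1095/4*12/5 = 657
Final result = 657

657


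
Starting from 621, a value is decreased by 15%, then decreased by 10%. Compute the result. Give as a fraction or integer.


Start: 621
Step 1: decrease by 15% => multiply by 85/100
  621 * 85/100 = 10557/20
Step 2: decrease by 10% => multiply by 90/100
  10557/20 * 90/100 = 95013/200
Final value = 95013/200

95013/200


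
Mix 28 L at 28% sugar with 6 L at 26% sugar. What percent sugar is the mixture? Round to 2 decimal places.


Solute in mixture 1 = 28% of 28 L = 28*28/100 = 196/25 L
Solute in mixture 2 = 26% of 6 L = 6*26/100 = 39/25 L
Total solute = 196/25 + 39/25 = 47/5 L
Total volume = 28 + 6 = 34 L
Final concentration = 47/5/34 * 100 = 27.65%

27.65


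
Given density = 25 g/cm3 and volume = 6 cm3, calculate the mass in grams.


Using mass = density * volume
Density = 25 g/cm3
Volume = 6 cm3
Mass = 25 * 6
= 150 g

150


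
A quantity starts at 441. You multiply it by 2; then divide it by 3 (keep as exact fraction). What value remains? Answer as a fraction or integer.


Start with 441.
Step 1: Multiply by 2: 441 * 2 = 882
Step 2: Divide by 3: 882 / 3 = 294
Final result = 294

294


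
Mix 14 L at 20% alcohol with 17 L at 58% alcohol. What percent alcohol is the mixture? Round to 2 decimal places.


Solute in mixture 1 = 20% of 14 L = 14*20/100 = 14/5 L
Solute in mixture 2 = 58% of 17 L = 17*58/100 = 493/50 L
Total solute = 14/5 + 493/50 = 633/50 L
Total volume = 14 + 17 = 31 L
Final concentration = 633/50/31 * 100 = 40.84%

40.84


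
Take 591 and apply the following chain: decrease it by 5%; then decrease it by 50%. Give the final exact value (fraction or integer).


Start with 591.
Step 1: Decrease by 5%: 591 * 95/100 = 11229/20
Step 2: Decrease by 50%: 11229/20 * 50/100 = 11229/40
Final result = 11229/40

11229/40


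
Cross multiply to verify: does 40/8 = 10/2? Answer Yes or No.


Cross multiply to check 40/8 = 10/2
Left cross product: 40 * 2 = 80
Right cross product: 8 * 10 = 80
80 = 80
Equal, so proportions match => Yes

Yes


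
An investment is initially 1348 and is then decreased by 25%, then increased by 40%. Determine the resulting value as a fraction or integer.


Start: 1348
Step 1: decrease by 25% => multiply by 75/100
  1348 * 75/100 = 1011
Step 2: increase by 40% => multiply by 140/100
  1011 * 140/100 = 7077/5
Final value = 7077/5

7077/5


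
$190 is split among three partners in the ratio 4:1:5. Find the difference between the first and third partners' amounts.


Total parts = 4 + 1 + 5 = 10
Value per part = 190 / 10 = 19
Shares: 4*19=76, 1*19=19, 5*19=95
First share = 76, third share = 95
Difference = |76 - 95| = 19

19


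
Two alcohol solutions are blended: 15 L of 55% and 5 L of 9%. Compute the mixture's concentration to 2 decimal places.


Solute in mixture 1 = 55% of 15 L = 15*55/100 = 33/4 L
Solute in mixture 2 = 9% of 5 L = 5*9/100 = 9/20 L
Total solute = 33/4 + 9/20 = 87/10 L
Total volume = 15 + 5 = 20 L
Final concentration = 87/10/20 * 100 = 43.50%

43.50


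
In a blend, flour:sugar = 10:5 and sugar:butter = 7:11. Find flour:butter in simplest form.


Given a:b = 10:5 and b:c = 7:11
Make b consistent. Multiply first ratio by 7: a:b = 70:35
Multiply second ratio by 5: b:c = 35:55
Now b = 35 in both, so a:b:c = 70:35:55
Therefore a:c = 70:55
Simplify by GCD: a:c = 14:11

14:11


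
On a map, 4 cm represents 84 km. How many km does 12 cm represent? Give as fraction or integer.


Map scale: 4 cm = 84 km
Measured distance on map = 12 cm
Set up proportion: 12 * 84 / 4
= 1008 / 4
= 252 km

252


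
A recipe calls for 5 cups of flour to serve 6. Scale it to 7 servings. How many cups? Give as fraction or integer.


Original: 5 cups for 6 servings
Target servings = 7
Scaling factor = 7/6
New amount = 5 * 7/6
= 35/6
= 35/6 cups

35/6


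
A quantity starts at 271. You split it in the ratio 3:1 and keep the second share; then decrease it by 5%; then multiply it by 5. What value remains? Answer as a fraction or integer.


Start with 271.
Step 1: Split 3:1, second share = 271 * 1/4 = 271/4
Step 2: Decrease by 5%: 271/4 * 95/100 = 5149/80
Step 3: Multiply by 5: 5149/80 * 5 = 5149/16
Final result = 5149/16

5149/16


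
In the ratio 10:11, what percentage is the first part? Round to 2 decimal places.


Total parts = 10 + 11 = 21
First part fraction = 10/21
Percentage = (10/21) * 100
= 0.47619 * 100
= 47.62%

47.62


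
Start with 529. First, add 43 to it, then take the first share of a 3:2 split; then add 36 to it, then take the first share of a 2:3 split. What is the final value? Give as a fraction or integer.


Start with 529.
Step 1: Add 43: 529+43=572; split 3:2 first = 572*3/5 = 1716/5
Step 2: Add 36: 1716/5+36=1896/5; split 2:3 first = 1896/5*2/5 = 3792/25
Final result = 3792/25

3792/25


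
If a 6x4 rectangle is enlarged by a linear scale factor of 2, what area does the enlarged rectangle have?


Original dimensions: 6 x 4
Enlargement factor = 2
New width = 6 * 2 = 12
New height = 4 * 2 = 8
New area = 12 * 8 = 96

96


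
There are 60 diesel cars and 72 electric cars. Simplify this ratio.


Find GCD(60, 72)
GCD = 12
Divide both by 12: 60/12 = 5, 72/12 = 6
Simplified ratio = 5:6

5:6


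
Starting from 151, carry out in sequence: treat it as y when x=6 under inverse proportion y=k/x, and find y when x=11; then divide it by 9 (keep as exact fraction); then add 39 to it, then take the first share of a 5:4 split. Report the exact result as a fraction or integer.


Start with 151.
Step 1: Inverse prop: k = (151)*6; new y = k/11 = 151*6/11 = 906/11
Step 2: Divide by 9: 906/11 / 9 = 302/33
Step 3: Add 39: 302/33+39=1589/33; split 5:4 first = 1589/33*5/9 = 7945/297
Final result = 7945/297

7945/297


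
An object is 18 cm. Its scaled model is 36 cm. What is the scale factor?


Original length = 18 cm
Scaled length = 36 cm
Scale factor = 36 / 18
= 2

2


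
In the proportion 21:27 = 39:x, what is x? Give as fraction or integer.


Setting up: 21/27 = 39/x
Cross multiply: 21 * x = 27 * 39
21x = 1053
x = 1053/21
x = 351/7

351/7


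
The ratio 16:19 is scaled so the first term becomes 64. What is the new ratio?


Original ratio: 16:19
First term target: 64
Scale factor = 64 / 16 = 4
Multiply second term: 19 * 4 = 76
Equivalent ratio = 64:76

64:76


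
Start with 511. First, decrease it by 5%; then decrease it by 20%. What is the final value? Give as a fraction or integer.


Start with 511.
Step 1: Decrease by 5%: 511 * 95/100 = 9709/20
Step 2: Decrease by 20%: 9709/20 * 80/100 = 9709/25
Final result = 9709/25

9709/25
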